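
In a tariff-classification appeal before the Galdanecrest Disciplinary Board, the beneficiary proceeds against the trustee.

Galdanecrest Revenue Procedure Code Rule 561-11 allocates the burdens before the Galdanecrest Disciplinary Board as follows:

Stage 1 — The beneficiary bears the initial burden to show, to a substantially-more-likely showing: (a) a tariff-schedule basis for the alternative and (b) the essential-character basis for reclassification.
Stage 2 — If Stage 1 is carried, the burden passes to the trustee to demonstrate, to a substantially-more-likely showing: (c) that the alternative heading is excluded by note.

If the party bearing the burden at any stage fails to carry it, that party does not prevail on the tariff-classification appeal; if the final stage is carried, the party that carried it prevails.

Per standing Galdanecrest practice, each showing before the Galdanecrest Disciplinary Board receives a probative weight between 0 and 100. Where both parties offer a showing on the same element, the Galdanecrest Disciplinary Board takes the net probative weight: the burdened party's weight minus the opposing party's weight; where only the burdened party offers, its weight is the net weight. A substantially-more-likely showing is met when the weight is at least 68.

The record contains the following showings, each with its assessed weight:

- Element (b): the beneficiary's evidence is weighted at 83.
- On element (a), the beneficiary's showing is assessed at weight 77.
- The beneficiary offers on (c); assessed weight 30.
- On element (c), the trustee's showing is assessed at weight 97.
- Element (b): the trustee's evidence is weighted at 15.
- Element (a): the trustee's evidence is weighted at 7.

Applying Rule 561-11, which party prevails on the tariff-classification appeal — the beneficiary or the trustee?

At Stage 1 the beneficiary must meet a substantially-more-likely showing (weight is at least 68): on (a) the weight is 77 less the opposing 7 gives net 70, ≥ 68, so (a) meets the standard; on (b) the weight is 83 less the opposing 15 gives net 68, which does reach 68, so (b) meets the standard.
  Stage 1 carried; the burden shifts to the trustee.
At Stage 2 the trustee must meet a substantially-more-likely showing (weight is at least 68): on (c) the weight is 97 less the opposing 30 gives net 67, which does not reach 68, so (c) does not meet the standard.
  Stage 2 not carried; the trustee fails its burden.
So the beneficiary prevails.

beneficiary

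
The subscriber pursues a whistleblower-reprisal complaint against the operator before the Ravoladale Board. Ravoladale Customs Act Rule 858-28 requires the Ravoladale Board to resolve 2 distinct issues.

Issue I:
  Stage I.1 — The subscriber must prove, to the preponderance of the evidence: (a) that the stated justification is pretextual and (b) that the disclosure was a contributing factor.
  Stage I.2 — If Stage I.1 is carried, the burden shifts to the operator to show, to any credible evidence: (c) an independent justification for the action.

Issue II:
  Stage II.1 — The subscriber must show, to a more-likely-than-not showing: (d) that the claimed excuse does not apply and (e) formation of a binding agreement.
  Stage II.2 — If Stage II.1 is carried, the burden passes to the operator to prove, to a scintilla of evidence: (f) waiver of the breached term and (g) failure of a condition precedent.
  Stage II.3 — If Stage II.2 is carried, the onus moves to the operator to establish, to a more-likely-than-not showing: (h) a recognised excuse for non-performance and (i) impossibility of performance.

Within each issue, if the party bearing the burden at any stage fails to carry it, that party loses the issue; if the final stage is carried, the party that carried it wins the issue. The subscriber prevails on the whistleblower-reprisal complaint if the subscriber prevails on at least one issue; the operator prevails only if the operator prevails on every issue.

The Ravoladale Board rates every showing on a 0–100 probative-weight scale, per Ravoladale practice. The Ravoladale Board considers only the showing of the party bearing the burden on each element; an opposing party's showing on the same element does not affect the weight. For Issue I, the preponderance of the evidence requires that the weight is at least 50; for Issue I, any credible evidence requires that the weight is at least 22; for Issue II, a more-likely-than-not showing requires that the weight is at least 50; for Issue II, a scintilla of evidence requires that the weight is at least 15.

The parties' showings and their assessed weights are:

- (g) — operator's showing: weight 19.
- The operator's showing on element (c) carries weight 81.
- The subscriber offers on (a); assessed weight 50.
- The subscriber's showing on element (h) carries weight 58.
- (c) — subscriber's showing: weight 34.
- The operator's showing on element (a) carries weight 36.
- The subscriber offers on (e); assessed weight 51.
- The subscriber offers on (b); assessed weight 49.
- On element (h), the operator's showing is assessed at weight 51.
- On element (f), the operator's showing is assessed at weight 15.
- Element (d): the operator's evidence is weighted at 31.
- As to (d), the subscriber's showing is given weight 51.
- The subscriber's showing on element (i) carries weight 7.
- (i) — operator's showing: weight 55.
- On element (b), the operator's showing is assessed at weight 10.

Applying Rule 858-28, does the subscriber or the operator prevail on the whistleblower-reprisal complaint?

— Issue I —
Stage I.1 (subscriber, the preponderance of the evidence, weight is at least 50): (a) 50 (operator's 36 disregarded) ≥ 50 — meets; (b) 49 (operator's 10 disregarded) < 50 — fails.
  Not every element is met, so the subscriber fails to carry Stage I.1.
The analysis ends at Stage I.1; the operator prevails on this issue.
— Issue II —
At Stage II.1 the subscriber must meet a more-likely-than-not showing (weight is at least 50): on (d) the weight is 51 (the operator's 31 is given no effect), which does reach 50, so (d) meets the standard; on (e) the weight is 51, which does reach 50, so (e) meets the standard.
  Stage II.1 carried; the burden shifts to the operator.
At Stage II.2 the operator must meet a scintilla of evidence (weight is at least 15): on (f) the weight is 15, ≥ 15, so (f) meets the standard; on (g) the weight is 19, ≥ 15, so (g) meets the standard.
  All elements met. The operator retains the burden for Stage II.3.
At Stage II.3 the operator must meet a more-likely-than-not showing (weight is at least 50): on (h) the weight is 51 (the subscriber's 58 is given no effect), which does reach 50, so (h) meets the standard; on (i) the weight is 55 (the subscriber's 7 is given no effect), ≥ 50, so (i) meets the standard.
  All elements met at the final stage.
All stages carried — the operator prevails on this issue.
Per-issue: Issue I → operator; Issue II → operator. The subscriber must prevail on at least one issue; overall, the operator prevails.

operator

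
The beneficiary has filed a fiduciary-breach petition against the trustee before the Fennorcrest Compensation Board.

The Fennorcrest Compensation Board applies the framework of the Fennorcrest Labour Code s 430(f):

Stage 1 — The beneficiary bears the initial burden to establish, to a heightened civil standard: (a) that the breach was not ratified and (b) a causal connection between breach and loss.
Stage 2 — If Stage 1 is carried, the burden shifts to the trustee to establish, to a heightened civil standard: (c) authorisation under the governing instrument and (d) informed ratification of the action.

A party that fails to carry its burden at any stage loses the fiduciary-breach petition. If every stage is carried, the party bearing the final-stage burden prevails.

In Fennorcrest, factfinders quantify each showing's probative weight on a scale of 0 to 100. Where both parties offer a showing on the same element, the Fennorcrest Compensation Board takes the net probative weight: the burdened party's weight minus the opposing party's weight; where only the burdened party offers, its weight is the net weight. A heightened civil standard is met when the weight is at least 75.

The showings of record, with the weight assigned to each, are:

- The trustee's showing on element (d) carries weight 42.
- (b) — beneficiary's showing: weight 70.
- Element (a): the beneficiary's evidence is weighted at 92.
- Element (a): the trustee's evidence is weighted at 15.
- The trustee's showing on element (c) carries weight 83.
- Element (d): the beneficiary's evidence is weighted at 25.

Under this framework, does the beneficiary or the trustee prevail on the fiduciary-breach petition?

Stage 1 — burden on beneficiary; standard: a heightened civil standard (weight is at least 75).
    (a): 92 − 15 = 77 ≥ 75 [met]
    (b): 70 < 75 [not met]
  Not every element is met, so the beneficiary fails to carry Stage 1.
So the trustee prevails.

trustee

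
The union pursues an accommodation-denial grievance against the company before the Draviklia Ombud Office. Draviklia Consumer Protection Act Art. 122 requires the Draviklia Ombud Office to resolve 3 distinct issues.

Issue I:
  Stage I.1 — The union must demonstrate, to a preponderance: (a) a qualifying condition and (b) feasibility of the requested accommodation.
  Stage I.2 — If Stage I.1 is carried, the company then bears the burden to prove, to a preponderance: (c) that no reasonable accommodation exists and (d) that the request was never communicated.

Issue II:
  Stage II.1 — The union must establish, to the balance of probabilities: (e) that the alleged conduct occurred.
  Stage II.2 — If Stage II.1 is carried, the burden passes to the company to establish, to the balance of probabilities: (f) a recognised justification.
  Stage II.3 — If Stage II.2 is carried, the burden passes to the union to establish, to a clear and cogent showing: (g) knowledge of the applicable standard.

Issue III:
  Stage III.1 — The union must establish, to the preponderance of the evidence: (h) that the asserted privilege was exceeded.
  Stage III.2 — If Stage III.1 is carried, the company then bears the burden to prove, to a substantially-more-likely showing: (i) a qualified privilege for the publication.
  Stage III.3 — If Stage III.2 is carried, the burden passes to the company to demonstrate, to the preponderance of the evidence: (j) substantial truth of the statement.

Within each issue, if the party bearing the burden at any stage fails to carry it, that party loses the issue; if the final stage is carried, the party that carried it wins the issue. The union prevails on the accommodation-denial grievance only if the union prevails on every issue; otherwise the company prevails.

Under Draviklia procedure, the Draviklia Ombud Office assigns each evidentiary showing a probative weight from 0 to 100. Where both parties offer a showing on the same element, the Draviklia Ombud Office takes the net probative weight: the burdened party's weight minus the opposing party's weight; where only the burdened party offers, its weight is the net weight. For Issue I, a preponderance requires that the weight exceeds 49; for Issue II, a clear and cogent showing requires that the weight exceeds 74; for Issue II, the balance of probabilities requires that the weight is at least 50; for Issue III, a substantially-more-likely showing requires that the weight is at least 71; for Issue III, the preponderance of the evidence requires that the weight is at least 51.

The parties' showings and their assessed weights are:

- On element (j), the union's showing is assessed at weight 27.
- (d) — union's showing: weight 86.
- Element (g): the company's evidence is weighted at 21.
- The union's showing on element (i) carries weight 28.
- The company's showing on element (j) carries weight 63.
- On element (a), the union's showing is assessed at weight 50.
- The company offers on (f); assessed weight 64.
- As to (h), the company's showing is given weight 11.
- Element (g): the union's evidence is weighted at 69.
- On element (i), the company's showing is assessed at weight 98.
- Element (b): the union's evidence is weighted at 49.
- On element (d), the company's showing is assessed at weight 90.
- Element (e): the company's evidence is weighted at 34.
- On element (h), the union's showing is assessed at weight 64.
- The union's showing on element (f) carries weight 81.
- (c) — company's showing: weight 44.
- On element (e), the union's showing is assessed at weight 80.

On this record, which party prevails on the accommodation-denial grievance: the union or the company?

— Issue I —
Stage I.1 (union, a preponderance, weight exceeds 49): (a) 50 > 49 — meets; (b) 49 ≤ 49 — fails.
  Not every element is met, so the union fails to carry Stage I.1.
The company prevails on this issue.
— Issue II —
Stage II.1 — burden on union; standard: the balance of probabilities (weight is at least 50).
    (e): 80 − 34 = 46 < 50 [not met]
  The union does not carry Stage II.1.
The company prevails on this issue.
— Issue III —
At Stage III.1 the union must meet the preponderance of the evidence (weight is at least 51): on (h) the weight is 64 less the opposing 11 gives net 53, which does reach 51, so (h) meets the standard.
  All elements met. The burden passes to the company.
At Stage III.2 the company must meet a substantially-more-likely showing (weight is at least 71): on (i) the weight is 98 less the opposing 28 gives net 70, < 71, so (i) does not meet the standard.
  Not every element is met, so the company fails to carry Stage III.2.
The analysis ends at Stage III.2; the union prevails on this issue.
Per-issue: Issue I → company; Issue II → company; Issue III → union. The union must prevail on every issue; overall, the company prevails.

company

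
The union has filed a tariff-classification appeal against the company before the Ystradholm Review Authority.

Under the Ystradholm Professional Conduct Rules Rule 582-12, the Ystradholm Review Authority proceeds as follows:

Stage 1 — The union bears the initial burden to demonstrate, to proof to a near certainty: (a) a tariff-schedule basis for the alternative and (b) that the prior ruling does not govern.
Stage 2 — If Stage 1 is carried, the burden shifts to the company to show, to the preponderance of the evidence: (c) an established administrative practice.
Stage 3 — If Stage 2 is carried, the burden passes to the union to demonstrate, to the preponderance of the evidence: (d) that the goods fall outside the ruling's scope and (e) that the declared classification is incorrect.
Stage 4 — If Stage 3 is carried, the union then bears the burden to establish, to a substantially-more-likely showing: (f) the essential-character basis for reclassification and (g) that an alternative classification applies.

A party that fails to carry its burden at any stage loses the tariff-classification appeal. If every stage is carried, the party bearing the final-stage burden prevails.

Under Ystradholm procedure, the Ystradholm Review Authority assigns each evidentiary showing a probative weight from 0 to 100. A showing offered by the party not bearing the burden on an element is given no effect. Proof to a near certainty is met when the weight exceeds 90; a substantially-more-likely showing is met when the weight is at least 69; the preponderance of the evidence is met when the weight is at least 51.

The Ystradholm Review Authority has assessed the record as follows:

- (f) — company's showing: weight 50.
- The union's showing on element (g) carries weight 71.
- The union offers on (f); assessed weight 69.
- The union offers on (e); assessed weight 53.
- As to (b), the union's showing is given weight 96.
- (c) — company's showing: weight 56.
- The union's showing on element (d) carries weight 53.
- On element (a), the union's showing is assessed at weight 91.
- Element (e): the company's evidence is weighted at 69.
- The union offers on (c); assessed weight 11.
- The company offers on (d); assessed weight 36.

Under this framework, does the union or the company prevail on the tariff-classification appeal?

union

At Stage 1 the union must meet proof to a near certainty (weight exceeds 90): on (a) the weight is 91, > 90, so (a) meets the standard; on (b) the weight is 96, > 90, so (b) meets the standard.
  The union carries Stage 1; the company now bears the burden.
At Stage 2 the company must meet the preponderance of the evidence (weight is at least 51): on (c) the weight is 56 (the union's 11 is given no effect), which does reach 51, so (c) meets the standard.
  All elements met. The burden passes to the union.
At Stage 3 the union must meet the preponderance of the evidence (weight is at least 51): on (d) the weight is 53 (the company's 36 is given no effect), ≥ 51, so (d) meets the standard; on (e) the weight is 53 (the company's 69 is given no effect), ≥ 51, so (e) meets the standard.
  Stage 3 is satisfied; the union continues to bear the burden.
At Stage 4 the union must meet a substantially-more-likely showing (weight is at least 69): on (f) the weight is 69 (the company's 50 is given no effect), ≥ 69, so (f) meets the standard; on (g) the weight is 71, which does reach 69, so (g) meets the standard.
  All elements met at the final stage.
All stages carried — the union prevails.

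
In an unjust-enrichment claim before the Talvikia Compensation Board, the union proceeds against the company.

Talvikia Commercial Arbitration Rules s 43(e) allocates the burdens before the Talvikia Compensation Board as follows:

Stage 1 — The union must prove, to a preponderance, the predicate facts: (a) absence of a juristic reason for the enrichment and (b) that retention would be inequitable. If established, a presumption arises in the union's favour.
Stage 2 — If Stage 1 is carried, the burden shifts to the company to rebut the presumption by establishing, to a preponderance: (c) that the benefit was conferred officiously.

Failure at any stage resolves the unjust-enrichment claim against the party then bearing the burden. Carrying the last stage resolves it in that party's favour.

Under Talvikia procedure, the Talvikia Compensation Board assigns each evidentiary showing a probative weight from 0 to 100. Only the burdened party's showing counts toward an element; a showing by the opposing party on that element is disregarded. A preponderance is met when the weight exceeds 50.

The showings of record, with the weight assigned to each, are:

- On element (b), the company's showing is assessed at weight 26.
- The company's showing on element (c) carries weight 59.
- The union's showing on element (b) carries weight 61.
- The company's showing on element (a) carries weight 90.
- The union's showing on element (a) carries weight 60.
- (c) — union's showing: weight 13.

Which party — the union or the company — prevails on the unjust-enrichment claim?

company

Stage 1 (union, a preponderance, weight exceeds 50): (a) 60 (company's 90 disregarded) > 50 — meets; (b) 61 (company's 26 disregarded) > 50 — meets.
  The union carries Stage 1; the company now bears the burden.
Stage 2 (company, a preponderance, weight exceeds 50): (c) 59 (union's 13 disregarded) > 50 — meets.
  Stage 2 carried; the final stage is satisfied.
Every stage carried; the company prevails.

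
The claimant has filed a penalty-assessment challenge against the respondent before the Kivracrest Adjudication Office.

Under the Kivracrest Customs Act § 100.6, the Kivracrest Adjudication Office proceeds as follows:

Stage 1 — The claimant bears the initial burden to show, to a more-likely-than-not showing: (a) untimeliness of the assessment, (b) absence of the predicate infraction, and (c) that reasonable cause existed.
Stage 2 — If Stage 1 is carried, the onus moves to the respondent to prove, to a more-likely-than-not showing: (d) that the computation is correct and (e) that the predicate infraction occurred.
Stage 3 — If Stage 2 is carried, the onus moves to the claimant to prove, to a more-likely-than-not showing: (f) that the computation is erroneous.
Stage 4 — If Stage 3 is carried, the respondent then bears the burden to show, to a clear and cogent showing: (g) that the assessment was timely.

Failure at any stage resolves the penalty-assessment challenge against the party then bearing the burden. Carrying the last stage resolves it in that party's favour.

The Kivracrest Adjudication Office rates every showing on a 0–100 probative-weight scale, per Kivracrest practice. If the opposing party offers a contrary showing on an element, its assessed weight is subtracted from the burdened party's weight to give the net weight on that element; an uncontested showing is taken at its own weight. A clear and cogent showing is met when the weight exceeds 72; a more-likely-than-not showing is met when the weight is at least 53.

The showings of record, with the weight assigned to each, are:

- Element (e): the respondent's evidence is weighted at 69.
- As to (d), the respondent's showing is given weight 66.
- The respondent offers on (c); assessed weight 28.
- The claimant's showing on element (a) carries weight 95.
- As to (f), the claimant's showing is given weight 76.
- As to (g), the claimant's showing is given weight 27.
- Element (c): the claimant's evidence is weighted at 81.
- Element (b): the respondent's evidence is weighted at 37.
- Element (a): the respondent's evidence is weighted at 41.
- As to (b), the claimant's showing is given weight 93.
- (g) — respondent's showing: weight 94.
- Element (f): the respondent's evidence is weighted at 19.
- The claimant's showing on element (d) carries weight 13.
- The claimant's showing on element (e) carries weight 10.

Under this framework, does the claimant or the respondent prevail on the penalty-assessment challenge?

Stage 1 — burden on claimant; standard: a more-likely-than-not showing (weight is at least 53).
    (a): 95 − 41 = 54 ≥ 53 [met]
    (b): 93 − 37 = 56 ≥ 53 [met]
    (c): 81 − 28 = 53 ≥ 53 [met]
  Stage 1 carried; the burden shifts to the respondent.
Stage 2 — burden on respondent; standard: a more-likely-than-not showing (weight is at least 53).
    (d): 66 − 13 = 53 ≥ 53 [met]
    (e): 69 − 10 = 59 ≥ 53 [met]
  Stage 2 is satisfied; the onus moves to the claimant.
Stage 3 — burden on claimant; standard: a more-likely-than-not showing (weight is at least 53).
    (f): 76 − 19 = 57 ≥ 53 [met]
  Stage 3 is satisfied; the onus moves to the respondent.
Stage 4 — burden on respondent; standard: a clear and cogent showing (weight exceeds 72).
    (g): 94 − 27 = 67 ≤ 72 [not met]
  Not every element is met, so the respondent fails to carry Stage 4.
The analysis ends at Stage 4; the claimant prevails.

claimant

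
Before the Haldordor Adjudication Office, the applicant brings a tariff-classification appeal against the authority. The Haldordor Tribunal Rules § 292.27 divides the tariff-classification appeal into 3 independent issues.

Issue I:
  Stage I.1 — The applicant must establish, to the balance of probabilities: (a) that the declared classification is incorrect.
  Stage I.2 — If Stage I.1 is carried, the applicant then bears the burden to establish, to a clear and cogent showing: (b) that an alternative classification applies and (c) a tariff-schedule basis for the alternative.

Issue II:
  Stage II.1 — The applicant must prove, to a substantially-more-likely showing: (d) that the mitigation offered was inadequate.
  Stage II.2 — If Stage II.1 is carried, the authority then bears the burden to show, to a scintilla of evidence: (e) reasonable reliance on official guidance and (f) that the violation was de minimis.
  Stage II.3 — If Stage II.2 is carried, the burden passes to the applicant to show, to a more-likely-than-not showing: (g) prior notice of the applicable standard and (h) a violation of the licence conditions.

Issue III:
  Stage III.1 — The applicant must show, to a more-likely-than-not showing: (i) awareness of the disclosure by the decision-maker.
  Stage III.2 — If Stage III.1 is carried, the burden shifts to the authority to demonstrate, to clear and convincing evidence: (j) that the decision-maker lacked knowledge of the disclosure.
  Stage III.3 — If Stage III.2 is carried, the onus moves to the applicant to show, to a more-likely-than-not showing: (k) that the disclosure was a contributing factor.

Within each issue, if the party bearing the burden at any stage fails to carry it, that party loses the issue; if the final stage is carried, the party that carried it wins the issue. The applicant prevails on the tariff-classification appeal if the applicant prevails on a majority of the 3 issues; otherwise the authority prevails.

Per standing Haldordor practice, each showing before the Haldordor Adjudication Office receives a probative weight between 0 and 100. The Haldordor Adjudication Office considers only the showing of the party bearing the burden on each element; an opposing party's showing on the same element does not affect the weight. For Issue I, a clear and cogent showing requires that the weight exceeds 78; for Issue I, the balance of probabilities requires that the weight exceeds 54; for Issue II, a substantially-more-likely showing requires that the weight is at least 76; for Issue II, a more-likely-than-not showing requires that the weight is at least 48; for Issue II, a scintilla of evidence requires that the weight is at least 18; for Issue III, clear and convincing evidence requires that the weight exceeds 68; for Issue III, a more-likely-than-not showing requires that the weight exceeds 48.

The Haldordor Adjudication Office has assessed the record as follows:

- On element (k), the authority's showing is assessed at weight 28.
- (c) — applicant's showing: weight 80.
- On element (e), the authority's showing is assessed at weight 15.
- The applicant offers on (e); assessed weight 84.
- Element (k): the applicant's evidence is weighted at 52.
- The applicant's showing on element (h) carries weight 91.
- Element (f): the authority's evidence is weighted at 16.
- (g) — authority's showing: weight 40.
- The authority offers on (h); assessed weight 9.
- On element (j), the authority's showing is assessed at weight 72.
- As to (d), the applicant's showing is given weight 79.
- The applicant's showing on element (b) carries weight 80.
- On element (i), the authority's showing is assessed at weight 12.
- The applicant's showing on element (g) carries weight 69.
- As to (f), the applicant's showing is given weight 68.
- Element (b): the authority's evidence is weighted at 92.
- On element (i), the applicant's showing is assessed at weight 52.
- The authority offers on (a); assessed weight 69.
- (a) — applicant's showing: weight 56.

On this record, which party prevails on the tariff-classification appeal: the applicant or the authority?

applicant

— Issue I —
Stage I.1 — burden on applicant; standard: the balance of probabilities (weight exceeds 54).
    (a): 56 (authority's 69 disregarded) > 54 [met]
  Stage I.1 carried; the burden remains with the applicant.
Stage I.2 — burden on applicant; standard: a clear and cogent showing (weight exceeds 78).
    (b): 80 (authority's 92 disregarded) > 78 [met]
    (c): 80 > 78 [met]
  The applicant carries the last stage.
With every stage satisfied, the applicant prevails on this issue.
— Issue II —
At Stage II.1 the applicant must meet a substantially-more-likely showing (weight is at least 76): on (d) the weight is 79, ≥ 76, so (d) meets the standard.
  Stage II.1 carried; the burden shifts to the authority.
At Stage II.2 the authority must meet a scintilla of evidence (weight is at least 18): on (e) the weight is 15 (the applicant's 84 is given no effect), < 18, so (e) does not meet the standard; on (f) the weight is 16 (the applicant's 68 is given no effect), < 18, so (f) does not meet the standard.
  The authority does not carry Stage II.2.
So the applicant prevails on this issue.
— Issue III —
Stage III.1 (applicant, a more-likely-than-not showing, weight exceeds 48): (i) 52 (authority's 12 disregarded) > 48 — meets.
  Stage III.1 carried; the burden shifts to the authority.
Stage III.2 (authority, clear and convincing evidence, weight exceeds 68): (j) 72 > 68 — meets.
  All elements met. The burden passes to the applicant.
Stage III.3 (applicant, a more-likely-than-not showing, weight exceeds 48): (k) 52 (authority's 28 disregarded) > 48 — meets.
  Stage III.3 carried; the final stage is satisfied.
All stages carried — the applicant prevails on this issue.
Per-issue: Issue I → applicant; Issue II → applicant; Issue III → applicant. The applicant must prevail on a majority of issues; overall, the applicant prevails.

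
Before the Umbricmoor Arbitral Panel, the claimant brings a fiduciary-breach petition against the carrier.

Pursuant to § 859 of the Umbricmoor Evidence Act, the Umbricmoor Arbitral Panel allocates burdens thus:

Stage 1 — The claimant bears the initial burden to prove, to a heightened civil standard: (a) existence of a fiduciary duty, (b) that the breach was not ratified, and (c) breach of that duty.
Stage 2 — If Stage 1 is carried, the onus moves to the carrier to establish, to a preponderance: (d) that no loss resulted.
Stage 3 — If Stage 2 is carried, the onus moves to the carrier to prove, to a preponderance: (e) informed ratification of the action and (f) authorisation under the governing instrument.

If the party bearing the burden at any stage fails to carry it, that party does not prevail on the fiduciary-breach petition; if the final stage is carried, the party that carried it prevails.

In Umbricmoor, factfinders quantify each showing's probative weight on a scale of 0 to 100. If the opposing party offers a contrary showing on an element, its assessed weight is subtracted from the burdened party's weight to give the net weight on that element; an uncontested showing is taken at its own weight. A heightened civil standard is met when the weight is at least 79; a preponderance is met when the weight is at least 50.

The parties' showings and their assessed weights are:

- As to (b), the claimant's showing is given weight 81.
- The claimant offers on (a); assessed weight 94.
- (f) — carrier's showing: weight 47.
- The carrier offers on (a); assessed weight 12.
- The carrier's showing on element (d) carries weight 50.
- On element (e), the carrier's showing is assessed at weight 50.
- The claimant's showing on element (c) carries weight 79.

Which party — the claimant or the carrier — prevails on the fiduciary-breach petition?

claimant

At Stage 1 the claimant must meet a heightened civil standard (weight is at least 79): on (a) the weight is 94 less the opposing 12 gives net 82, which does reach 79, so (a) meets the standard; on (b) the weight is 81, ≥ 79, so (b) meets the standard; on (c) the weight is 79, ≥ 79, so (c) meets the standard.
  Stage 1 carried; the burden shifts to the carrier.
At Stage 2 the carrier must meet a preponderance (weight is at least 50): on (d) the weight is 50, ≥ 50, so (d) meets the standard.
  Stage 2 is satisfied; the carrier continues to bear the burden.
At Stage 3 the carrier must meet a preponderance (weight is at least 50): on (e) the weight is 50, ≥ 50, so (e) meets the standard; on (f) the weight is 47, which does not reach 50, so (f) does not meet the standard.
  Not every element is met, so the carrier fails to carry Stage 3.
The analysis ends at Stage 3; the claimant prevails.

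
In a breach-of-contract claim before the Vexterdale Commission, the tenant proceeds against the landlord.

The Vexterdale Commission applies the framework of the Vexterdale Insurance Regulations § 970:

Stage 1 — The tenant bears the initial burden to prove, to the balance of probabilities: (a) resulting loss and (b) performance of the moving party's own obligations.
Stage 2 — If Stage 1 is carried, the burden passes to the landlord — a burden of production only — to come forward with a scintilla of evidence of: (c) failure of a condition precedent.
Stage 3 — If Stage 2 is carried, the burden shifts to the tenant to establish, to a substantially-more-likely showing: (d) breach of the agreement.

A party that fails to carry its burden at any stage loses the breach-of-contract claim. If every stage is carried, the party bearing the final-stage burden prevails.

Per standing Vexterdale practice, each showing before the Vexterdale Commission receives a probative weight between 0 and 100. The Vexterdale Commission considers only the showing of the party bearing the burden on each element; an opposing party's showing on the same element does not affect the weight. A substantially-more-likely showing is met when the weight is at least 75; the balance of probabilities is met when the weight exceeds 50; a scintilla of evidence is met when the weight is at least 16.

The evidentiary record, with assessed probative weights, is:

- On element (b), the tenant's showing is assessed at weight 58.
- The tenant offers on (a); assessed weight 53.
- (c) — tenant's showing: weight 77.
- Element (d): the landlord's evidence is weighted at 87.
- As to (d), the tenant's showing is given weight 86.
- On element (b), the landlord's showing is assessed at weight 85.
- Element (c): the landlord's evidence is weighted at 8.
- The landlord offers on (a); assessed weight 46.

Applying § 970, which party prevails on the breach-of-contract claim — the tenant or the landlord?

At Stage 1 the tenant must meet the balance of probabilities (weight exceeds 50): on (a) the weight is 53 (the landlord's 46 is given no effect), which does exceed 50, so (a) meets the standard; on (b) the weight is 58 (the landlord's 85 is given no effect), which does exceed 50, so (b) meets the standard.
  Stage 1 is satisfied; the onus moves to the landlord.
At Stage 2 the landlord must meet a scintilla of evidence (weight is at least 16): on (c) the weight is 8 (the tenant's 77 is given no effect), < 16, so (c) does not meet the standard.
  The landlord does not carry Stage 2.
The tenant prevails.

tenant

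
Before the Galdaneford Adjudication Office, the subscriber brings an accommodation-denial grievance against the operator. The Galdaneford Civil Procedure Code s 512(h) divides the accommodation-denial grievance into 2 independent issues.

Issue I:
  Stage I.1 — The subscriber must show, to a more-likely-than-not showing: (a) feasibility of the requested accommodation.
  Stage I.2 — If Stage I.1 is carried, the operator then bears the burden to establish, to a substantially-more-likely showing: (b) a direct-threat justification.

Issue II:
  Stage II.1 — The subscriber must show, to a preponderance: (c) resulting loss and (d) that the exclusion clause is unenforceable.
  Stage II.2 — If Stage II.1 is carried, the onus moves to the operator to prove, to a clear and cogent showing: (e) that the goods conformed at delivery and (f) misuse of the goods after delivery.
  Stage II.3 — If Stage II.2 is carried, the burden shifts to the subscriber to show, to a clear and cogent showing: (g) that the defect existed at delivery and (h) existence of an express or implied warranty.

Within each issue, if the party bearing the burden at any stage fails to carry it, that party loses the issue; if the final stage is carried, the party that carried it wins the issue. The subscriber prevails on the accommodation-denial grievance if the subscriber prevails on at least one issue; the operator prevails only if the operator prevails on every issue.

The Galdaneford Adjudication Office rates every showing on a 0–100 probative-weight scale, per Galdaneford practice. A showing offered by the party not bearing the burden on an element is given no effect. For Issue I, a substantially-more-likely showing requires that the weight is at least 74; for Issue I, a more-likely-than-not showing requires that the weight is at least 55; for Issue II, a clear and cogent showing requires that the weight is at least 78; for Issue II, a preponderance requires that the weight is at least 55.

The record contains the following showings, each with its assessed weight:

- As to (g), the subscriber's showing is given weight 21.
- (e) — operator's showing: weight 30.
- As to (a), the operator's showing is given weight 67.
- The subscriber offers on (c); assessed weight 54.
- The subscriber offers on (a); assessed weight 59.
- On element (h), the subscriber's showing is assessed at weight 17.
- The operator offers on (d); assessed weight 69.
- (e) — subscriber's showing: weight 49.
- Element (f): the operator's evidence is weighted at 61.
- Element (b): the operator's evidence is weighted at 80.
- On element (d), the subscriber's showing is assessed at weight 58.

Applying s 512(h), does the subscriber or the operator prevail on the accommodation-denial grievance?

— Issue I —
At Stage I.1 the subscriber must meet a more-likely-than-not showing (weight is at least 55): on (a) the weight is 59 (the operator's 67 is given no effect), which does reach 55, so (a) meets the standard.
  All elements met. The burden passes to the operator.
At Stage I.2 the operator must meet a substantially-more-likely showing (weight is at least 74): on (b) the weight is 80, ≥ 74, so (b) meets the standard.
  All elements met at the final stage.
With every stage satisfied, the operator prevails on this issue.
— Issue II —
Stage II.1 — burden on subscriber; standard: a preponderance (weight is at least 55).
    (c): 54 < 55 [not met]
    (d): 58 (operator's 69 disregarded) ≥ 55 [met]
  The subscriber does not carry Stage II.1.
The operator prevails on this issue.
Per-issue: Issue I → operator; Issue II → operator. The subscriber must prevail on at least one issue; overall, the operator prevails.

operator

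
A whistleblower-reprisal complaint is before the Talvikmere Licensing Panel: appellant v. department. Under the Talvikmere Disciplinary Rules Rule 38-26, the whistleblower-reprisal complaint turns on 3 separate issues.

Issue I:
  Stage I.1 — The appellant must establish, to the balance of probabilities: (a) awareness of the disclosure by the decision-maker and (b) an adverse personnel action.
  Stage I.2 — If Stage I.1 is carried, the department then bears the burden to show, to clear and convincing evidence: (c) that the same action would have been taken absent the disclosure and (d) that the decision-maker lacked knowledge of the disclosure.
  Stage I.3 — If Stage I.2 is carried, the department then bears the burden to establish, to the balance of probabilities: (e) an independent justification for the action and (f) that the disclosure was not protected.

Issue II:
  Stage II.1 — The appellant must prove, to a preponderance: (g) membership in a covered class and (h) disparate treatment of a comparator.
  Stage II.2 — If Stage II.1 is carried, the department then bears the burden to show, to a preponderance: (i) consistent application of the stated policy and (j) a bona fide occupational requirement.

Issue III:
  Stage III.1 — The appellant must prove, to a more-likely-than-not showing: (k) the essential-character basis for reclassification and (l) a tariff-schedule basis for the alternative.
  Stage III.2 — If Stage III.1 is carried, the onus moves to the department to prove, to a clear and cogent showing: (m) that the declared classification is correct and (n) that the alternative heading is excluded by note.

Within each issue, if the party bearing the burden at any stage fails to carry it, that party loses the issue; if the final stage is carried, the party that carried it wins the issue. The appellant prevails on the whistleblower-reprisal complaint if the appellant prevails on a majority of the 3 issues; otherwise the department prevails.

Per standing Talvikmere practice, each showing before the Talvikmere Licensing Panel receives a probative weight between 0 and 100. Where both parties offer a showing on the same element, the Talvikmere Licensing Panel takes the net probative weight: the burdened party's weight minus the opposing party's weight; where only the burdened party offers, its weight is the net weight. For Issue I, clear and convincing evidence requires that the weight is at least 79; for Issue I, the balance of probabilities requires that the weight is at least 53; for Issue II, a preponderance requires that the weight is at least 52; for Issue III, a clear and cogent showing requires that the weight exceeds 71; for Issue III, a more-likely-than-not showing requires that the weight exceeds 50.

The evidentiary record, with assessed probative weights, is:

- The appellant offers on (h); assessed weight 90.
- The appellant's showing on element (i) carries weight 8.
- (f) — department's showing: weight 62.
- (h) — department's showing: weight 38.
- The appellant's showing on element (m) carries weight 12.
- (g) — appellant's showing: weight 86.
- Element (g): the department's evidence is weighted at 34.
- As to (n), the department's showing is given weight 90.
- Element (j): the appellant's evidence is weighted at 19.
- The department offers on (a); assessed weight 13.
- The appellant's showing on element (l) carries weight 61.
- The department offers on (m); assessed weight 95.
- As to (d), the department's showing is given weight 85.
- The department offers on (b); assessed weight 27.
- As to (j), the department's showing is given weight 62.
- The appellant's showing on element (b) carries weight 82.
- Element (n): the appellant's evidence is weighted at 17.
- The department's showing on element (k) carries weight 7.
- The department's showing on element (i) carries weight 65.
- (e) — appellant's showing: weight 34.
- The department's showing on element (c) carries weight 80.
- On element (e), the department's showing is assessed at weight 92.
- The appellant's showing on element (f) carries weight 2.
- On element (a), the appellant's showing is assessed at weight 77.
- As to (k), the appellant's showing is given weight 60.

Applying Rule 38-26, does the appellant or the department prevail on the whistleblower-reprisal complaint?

— Issue I —
Stage I.1 — burden on appellant; standard: the balance of probabilities (weight is at least 53).
    (a): 77 − 13 = 64 ≥ 53 [met]
    (b): 82 − 27 = 55 ≥ 53 [met]
  All elements met. The burden passes to the department.
Stage I.2 — burden on department; standard: clear and convincing evidence (weight is at least 79).
    (c): 80 ≥ 79 [met]
    (d): 85 ≥ 79 [met]
  Stage I.2 is satisfied; the department continues to bear the burden.
Stage I.3 — burden on department; standard: the balance of probabilities (weight is at least 53).
    (e): 92 − 34 = 58 ≥ 53 [met]
    (f): 62 − 2 = 60 ≥ 53 [met]
  Stage I.3 carried; the final stage is satisfied.
With every stage satisfied, the department prevails on this issue.
— Issue II —
At Stage II.1 the appellant must meet a preponderance (weight is at least 52): on (g) the weight is 86 less the opposing 34 gives net 52, which does reach 52, so (g) meets the standard; on (h) the weight is 90 less the opposing 38 gives net 52, ≥ 52, so (h) meets the standard.
  Stage II.1 is satisfied; the onus moves to the department.
At Stage II.2 the department must meet a preponderance (weight is at least 52): on (i) the weight is 65 less the opposing 8 gives net 57, ≥ 52, so (i) meets the standard; on (j) the weight is 62 less the opposing 19 gives net 43, < 52, so (j) does not meet the standard.
  The department does not carry Stage II.2.
The analysis ends at Stage II.2; the appellant prevails on this issue.
— Issue III —
Stage III.1 (appellant, a more-likely-than-not showing, weight exceeds 50): (k) net 60−7=53 > 50 — meets; (l) 61 > 50 — meets.
  All elements met. The burden passes to the department.
Stage III.2 (department, a clear and cogent showing, weight exceeds 71): (m) net 95−12=83 > 71 — meets; (n) net 90−17=73 > 71 — meets.
  The department carries the last stage.
With every stage satisfied, the department prevails on this issue.
Per-issue: Issue I → department; Issue II → appellant; Issue III → department. The appellant must prevail on a majority of issues; overall, the department prevails.

department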